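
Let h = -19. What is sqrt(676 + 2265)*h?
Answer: -19*sqrt(2941) ≈ -1030.4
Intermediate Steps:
sqrt(676 + 2265)*h = sqrt(676 + 2265)*(-19) = sqrt(2941)*(-19) = -19*sqrt(2941)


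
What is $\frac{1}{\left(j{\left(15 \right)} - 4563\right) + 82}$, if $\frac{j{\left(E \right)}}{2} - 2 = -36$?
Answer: $- \frac{1}{4549} \approx -0.00021983$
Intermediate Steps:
$j{\left(E \right)} = -68$ ($j{\left(E \right)} = 4 + 2 \left(-36\right) = 4 - 72 = -68$)
$\frac{1}{\left(j{\left(15 \right)} - 4563\right) + 82} = \frac{1}{\left(-68 - 4563\right) + 82} = \frac{1}{-4631 + 82} = \frac{1}{-4549} = - \frac{1}{4549}$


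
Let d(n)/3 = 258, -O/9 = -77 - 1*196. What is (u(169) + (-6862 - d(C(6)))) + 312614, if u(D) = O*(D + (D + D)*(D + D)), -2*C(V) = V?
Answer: 281417719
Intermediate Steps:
O = 2457 (O = -9*(-77 - 1*196) = -9*(-77 - 196) = -9*(-273) = 2457)
C(V) = -V/2
d(n) = 774 (d(n) = 3*258 = 774)
u(D) = 2457*D + 9828*D**2 (u(D) = 2457*(D + (D + D)*(D + D)) = 2457*(D + (2*D)*(2*D)) = 2457*(D + 4*D**2) = 2457*D + 9828*D**2)
(u(169) + (-6862 - d(C(6)))) + 312614 = (2457*169*(1 + 4*169) + (-6862 - 1*774)) + 312614 = (2457*169*(1 + 676) + (-6862 - 774)) + 312614 = (2457*169*677 - 7636) + 312614 = (281112741 - 7636) + 312614 = 281105105 + 312614 = 281417719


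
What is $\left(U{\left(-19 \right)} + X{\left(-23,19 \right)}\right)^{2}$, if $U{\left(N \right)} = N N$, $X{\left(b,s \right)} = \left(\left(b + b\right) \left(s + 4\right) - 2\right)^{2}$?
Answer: $1263288329521$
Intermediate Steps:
$X{\left(b,s \right)} = \left(-2 + 2 b \left(4 + s\right)\right)^{2}$ ($X{\left(b,s \right)} = \left(2 b \left(4 + s\right) - 2\right)^{2} = \left(-2 + 2 b \left(4 + s\right)\right)^{2}$)
$U{\left(N \right)} = N^{2}$
$\left(U{\left(-19 \right)} + X{\left(-23,19 \right)}\right)^{2} = \left(\left(-19\right)^{2} + 4 \left(-1 + 4 \left(-23\right) - 437\right)^{2}\right)^{2} = \left(361 + 4 \left(-1 - 92 - 437\right)^{2}\right)^{2} = \left(361 + 4 \left(-530\right)^{2}\right)^{2} = \left(361 + 4 \cdot 280900\right)^{2} = \left(361 + 1123600\right)^{2} = 1123961^{2} = 1263288329521$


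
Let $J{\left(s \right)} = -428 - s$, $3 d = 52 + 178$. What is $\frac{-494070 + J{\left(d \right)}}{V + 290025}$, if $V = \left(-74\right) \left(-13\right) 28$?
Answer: $- \frac{1483724}{950883} \approx -1.5604$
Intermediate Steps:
$V = 26936$ ($V = 962 \cdot 28 = 26936$)
$d = \frac{230}{3}$ ($d = \frac{52 + 178}{3} = \frac{1}{3} \cdot 230 = \frac{230}{3} \approx 76.667$)
$\frac{-494070 + J{\left(d \right)}}{V + 290025} = \frac{-494070 - \frac{1514}{3}}{26936 + 290025} = \frac{-494070 - \frac{1514}{3}}{316961} = \left(-494070 - \frac{1514}{3}\right) \frac{1}{316961} = \left(- \frac{1483724}{3}\right) \frac{1}{316961} = - \frac{1483724}{950883}$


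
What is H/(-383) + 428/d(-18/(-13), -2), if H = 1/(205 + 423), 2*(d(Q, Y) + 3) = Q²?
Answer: -17397582313/82980780 ≈ -209.66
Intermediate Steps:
d(Q, Y) = -3 + Q²/2
H = 1/628 ≈ 0.0015924
H/(-383) + 428/d(-18/(-13), -2) = (1/628)/(-383) + 428/(-3 + (-18/(-13))²/2) = (1/628)*(-1/383) + 428/(-3 + (-18*(-1/13))²/2) = -1/240524 + 428/(-3 + (18/13)²/2) = -1/240524 + 428/(-3 + (½)*(324/169)) = -1/240524 + 428/(-3 + 162/169) = -1/240524 + 428/(-345/169) = -1/240524 + 428*(-169/345) = -1/240524 - 72332/345 = -17397582313/82980780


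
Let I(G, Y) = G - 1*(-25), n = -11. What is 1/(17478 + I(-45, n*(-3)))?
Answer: 1/17458 ≈ 5.7280e-5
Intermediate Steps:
I(G, Y) = 25 + G (I(G, Y) = G + 25 = 25 + G)
1/(17478 + I(-45, n*(-3))) = 1/(17478 + (25 - 45)) = 1/(17478 - 20) = 1/17458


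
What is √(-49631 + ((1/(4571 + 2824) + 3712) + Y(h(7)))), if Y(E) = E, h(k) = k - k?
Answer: 2*I*√627781893645/7395 ≈ 214.29*I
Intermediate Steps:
h(k) = 0
√(-49631 + ((1/(4571 + 2824) + 3712) + Y(h(7)))) = √(-49631 + ((1/(4571 + 2824) + 3712) + 0)) = √(-49631 + ((1/7395 + 3712) + 0)) = √(-49631 + (27450241/7395 + 0)) = √(-49631 + 27450241/7395) = √(-339571004/7395) = 2*I*√627781893645/7395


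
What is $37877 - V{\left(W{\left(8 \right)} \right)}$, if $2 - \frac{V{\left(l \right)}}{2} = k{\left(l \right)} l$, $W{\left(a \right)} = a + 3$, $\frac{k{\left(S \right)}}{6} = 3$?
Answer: $38269$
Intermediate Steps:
$k{\left(S \right)} = 18$ ($k{\left(S \right)} = 6 \cdot 3 = 18$)
$W{\left(a \right)} = 3 + a$
$V{\left(l \right)} = 4 - 36 l$ ($V{\left(l \right)} = 4 - 2 \cdot 18 l = 4 - 36 l$)
$37877 - V{\left(W{\left(8 \right)} \right)} = 37877 - \left(4 - 36 \left(3 + 8\right)\right) = 37877 - \left(4 - 396\right) = 37877 - -392 = 37877 + 392 = 38269$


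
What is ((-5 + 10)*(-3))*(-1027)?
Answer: 15405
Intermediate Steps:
((-5 + 10)*(-3))*(-1027) = (5*(-3))*(-1027) = -15*(-1027) = 15405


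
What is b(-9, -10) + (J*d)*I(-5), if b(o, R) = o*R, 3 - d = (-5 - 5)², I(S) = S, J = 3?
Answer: 1545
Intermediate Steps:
d = -97 (d = 3 - (-5 - 5)² = 3 - 1*(-10)² = 3 - 1*100 = 3 - 100 = -97)
b(o, R) = R*o
b(-9, -10) + (J*d)*I(-5) = -10*(-9) + (3*(-97))*(-5) = 90 - 291*(-5) = 90 + 1455 = 1545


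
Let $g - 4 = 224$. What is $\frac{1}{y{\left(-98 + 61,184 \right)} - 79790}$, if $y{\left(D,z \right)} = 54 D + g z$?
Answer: $- \frac{1}{39836} \approx -2.5103 \cdot 10^{-5}$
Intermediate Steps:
$g = 228$ ($g = 4 + 224 = 228$)
$y{\left(D,z \right)} = 54 D + 228 z$
$\frac{1}{y{\left(-98 + 61,184 \right)} - 79790} = \frac{1}{\left(54 \left(-98 + 61\right) + 228 \cdot 184\right) - 79790} = \frac{1}{\left(54 \left(-37\right) + 41952\right) - 79790} = \frac{1}{\left(-1998 + 41952\right) - 79790} = \frac{1}{39954 - 79790} = \frac{1}{-39836} = - \frac{1}{39836}$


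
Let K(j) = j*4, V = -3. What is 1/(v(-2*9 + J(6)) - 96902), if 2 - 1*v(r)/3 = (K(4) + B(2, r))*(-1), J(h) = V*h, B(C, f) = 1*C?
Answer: -1/96842 ≈ -1.0326e-5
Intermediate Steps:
B(C, f) = C
J(h) = -3*h
K(j) = 4*j
v(r) = 60 (v(r) = 6 - 3*(4*4 + 2)*(-1) = 6 - 3*(16 + 2)*(-1) = 6 - 54*(-1) = 6 - 3*(-18) = 6 + 54 = 60)
1/(v(-2*9 + J(6)) - 96902) = 1/(60 - 96902) = 1/(-96842) = -1/96842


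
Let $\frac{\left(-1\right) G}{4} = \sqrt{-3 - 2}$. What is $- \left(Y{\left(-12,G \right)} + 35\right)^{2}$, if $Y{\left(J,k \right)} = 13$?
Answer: $-2304$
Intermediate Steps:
$G = - 4 i \sqrt{5}$ ($G = - 4 \sqrt{-3 - 2} = - 4 \sqrt{-5} = - 4 i \sqrt{5} \approx - 8.9443 i$)
$- \left(Y{\left(-12,G \right)} + 35\right)^{2} = - \left(13 + 35\right)^{2} = - 48^{2} = \left(-1\right) 2304 = -2304$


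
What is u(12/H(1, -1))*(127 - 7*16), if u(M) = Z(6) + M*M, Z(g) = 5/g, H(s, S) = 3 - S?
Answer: 295/2 ≈ 147.50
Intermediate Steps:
u(M) = ⅚ + M² (u(M) = 5/6 + M*M = 5*(⅙) + M² = ⅚ + M²)
u(12/H(1, -1))*(127 - 7*16) = (⅚ + (12/(3 - 1*(-1)))²)*(127 - 7*16) = (⅚ + (12/(3 + 1))²)*(127 - 112) = (⅚ + (12/4)²)*15 = (⅚ + (12*(¼))²)*15 = (⅚ + 3²)*15 = (⅚ + 9)*15 = (59/6)*15 = 295/2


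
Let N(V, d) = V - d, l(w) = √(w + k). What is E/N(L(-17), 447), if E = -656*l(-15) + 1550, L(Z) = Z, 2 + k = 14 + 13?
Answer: -775/232 + 41*√10/29 ≈ 1.1303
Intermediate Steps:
k = 25 (k = -2 + (14 + 13) = -2 + 27 = 25)
l(w) = √(25 + w) (l(w) = √(w + 25) = √(25 + w))
E = 1550 - 656*√10 (E = -656*√(25 - 15) + 1550 = -656*√10 + 1550 = 1550 - 656*√10 ≈ -524.45)
E/N(L(-17), 447) = (1550 - 656*√10)/(-17 - 1*447) = (1550 - 656*√10)/(-17 - 447) = (1550 - 656*√10)/(-464) = (1550 - 656*√10)*(-1/464) = -775/232 + 41*√10/29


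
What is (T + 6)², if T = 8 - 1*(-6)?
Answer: 400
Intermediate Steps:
T = 14 (T = 8 + 6 = 14)
(T + 6)² = (14 + 6)² = 20² = 400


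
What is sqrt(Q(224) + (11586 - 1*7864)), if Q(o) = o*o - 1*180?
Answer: sqrt(53718) ≈ 231.77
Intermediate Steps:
Q(o) = -180 + o**2 (Q(o) = o**2 - 180 = -180 + o**2)
sqrt(Q(224) + (11586 - 1*7864)) = sqrt((-180 + 224**2) + (11586 - 1*7864)) = sqrt((-180 + 50176) + (11586 - 7864)) = sqrt(49996 + 3722) = sqrt(53718)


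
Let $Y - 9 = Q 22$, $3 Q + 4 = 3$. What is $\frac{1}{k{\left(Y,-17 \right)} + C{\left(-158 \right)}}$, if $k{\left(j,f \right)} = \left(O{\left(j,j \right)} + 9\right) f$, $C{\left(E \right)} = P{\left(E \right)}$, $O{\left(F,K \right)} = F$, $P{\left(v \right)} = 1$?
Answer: $- \frac{3}{541} \approx -0.0055453$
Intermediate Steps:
$Q = - \frac{1}{3}$ ($Q = - \frac{4}{3} + \frac{1}{3} \cdot 3 = - \frac{4}{3} + 1 = - \frac{1}{3} \approx -0.33333$)
$C{\left(E \right)} = 1$
$Y = \frac{5}{3}$ ($Y = 9 - \frac{22}{3} = \frac{5}{3} \approx 1.6667$)
$k{\left(j,f \right)} = f \left(9 + j\right)$ ($k{\left(j,f \right)} = \left(j + 9\right) f = \left(9 + j\right) f = f \left(9 + j\right)$)
$\frac{1}{k{\left(Y,-17 \right)} + C{\left(-158 \right)}} = \frac{1}{- 17 \left(9 + \frac{5}{3}\right) + 1} = \frac{1}{\left(-17\right) \frac{32}{3} + 1} = \frac{1}{- \frac{544}{3} + 1} = \frac{1}{- \frac{541}{3}} = - \frac{3}{541}$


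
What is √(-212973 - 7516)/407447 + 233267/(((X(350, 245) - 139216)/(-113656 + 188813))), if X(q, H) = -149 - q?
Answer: -17531647919/139715 + I*√220489/407447 ≈ -1.2548e+5 + 0.0011525*I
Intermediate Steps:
√(-212973 - 7516)/407447 + 233267/(((X(350, 245) - 139216)/(-113656 + 188813))) = √(-212973 - 7516)/407447 + 233267/((((-149 - 1*350) - 139216)/(-113656 + 188813))) = √(-220489)*(1/407447) + 233267/((((-149 - 350) - 139216)/75157)) = (I*√220489)*(1/407447) + 233267/(((-499 - 139216)*(1/75157))) = I*√220489/407447 + 233267/((-139715*1/75157)) = I*√220489/407447 + 233267/(-139715/75157) = I*√220489/407447 + 233267*(-75157/139715) = I*√220489/407447 - 17531647919/139715 = -17531647919/139715 + I*√220489/407447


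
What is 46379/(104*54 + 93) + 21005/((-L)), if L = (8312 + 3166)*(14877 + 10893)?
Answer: 914548967813/112576935636 ≈ 8.1238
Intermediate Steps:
L = 295788060 (L = 11478*25770 = 295788060)
46379/(104*54 + 93) + 21005/((-L)) = 46379/(104*54 + 93) + 21005/((-1*295788060)) = 46379/(5616 + 93) + 21005/(-295788060) = 46379/5709 + 21005*(-1/295788060) = 46379*(1/5709) - 4201/59157612 = 46379/5709 - 4201/59157612 = 914548967813/112576935636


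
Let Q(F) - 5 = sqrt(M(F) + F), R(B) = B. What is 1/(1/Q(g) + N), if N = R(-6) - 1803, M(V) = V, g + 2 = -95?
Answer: (-sqrt(194) + 5*I)/(-9044*I + 1809*sqrt(194)) ≈ -0.0005528 + 1.9435e-8*I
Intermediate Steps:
g = -97 (g = -2 - 95 = -97)
N = -1809 (N = -6 - 1803 = -1809)
Q(F) = 5 + sqrt(2)*sqrt(F) (Q(F) = 5 + sqrt(F + F) = 5 + sqrt(2*F) = 5 + sqrt(2)*sqrt(F))
1/(1/Q(g) + N) = 1/(1/(5 + sqrt(2)*sqrt(-97)) - 1809) = 1/(1/(5 + sqrt(2)*(I*sqrt(97))) - 1809) = 1/(1/(5 + I*sqrt(194)) - 1809) = 1/(-1809 + 1/(5 + I*sqrt(194)))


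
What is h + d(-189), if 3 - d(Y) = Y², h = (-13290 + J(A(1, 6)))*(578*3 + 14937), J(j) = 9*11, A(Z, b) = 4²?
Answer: -219942879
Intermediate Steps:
A(Z, b) = 16
J(j) = 99
h = -219907161 (h = (-13290 + 99)*(578*3 + 14937) = -13191*(1734 + 14937) = -13191*16671 = -219907161)
d(Y) = 3 - Y²
h + d(-189) = -219907161 + (3 - 1*(-189)²) = -219907161 + (3 - 1*35721) = -219907161 + (3 - 35721) = -219907161 - 35718 = -219942879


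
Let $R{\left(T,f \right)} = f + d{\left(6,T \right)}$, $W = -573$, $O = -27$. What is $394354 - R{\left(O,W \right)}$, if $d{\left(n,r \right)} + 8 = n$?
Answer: $394929$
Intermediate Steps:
$d{\left(n,r \right)} = -8 + n$
$R{\left(T,f \right)} = -2 + f$ ($R{\left(T,f \right)} = f + \left(-8 + 6\right) = f - 2 = -2 + f$)
$394354 - R{\left(O,W \right)} = 394354 - \left(-2 - 573\right) = 394354 - -575 = 394354 + 575 = 394929$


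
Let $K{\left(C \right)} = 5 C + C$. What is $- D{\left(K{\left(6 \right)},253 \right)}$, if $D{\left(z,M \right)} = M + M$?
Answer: $-506$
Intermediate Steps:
$K{\left(C \right)} = 6 C$
$D{\left(z,M \right)} = 2 M$
$- D{\left(K{\left(6 \right)},253 \right)} = - 2 \cdot 253 = \left(-1\right) 506 = -506$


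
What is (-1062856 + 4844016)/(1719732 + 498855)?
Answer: 3781160/2218587 ≈ 1.7043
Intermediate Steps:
(-1062856 + 4844016)/(1719732 + 498855) = 3781160/2218587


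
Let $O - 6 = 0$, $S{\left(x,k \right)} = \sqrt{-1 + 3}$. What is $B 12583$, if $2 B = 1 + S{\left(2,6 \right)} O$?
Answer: $\frac{12583}{2} + 37749 \sqrt{2} \approx 59677.0$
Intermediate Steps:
$S{\left(x,k \right)} = \sqrt{2}$
$O = 6$ ($O = 6 + 0 = 6$)
$B = \frac{1}{2} + 3 \sqrt{2}$ ($B = \frac{1 + \sqrt{2} \cdot 6}{2} = \frac{1 + 6 \sqrt{2}}{2} = \frac{1}{2} + 3 \sqrt{2} \approx 4.7426$)
$B 12583 = \left(\frac{1}{2} + 3 \sqrt{2}\right) 12583 = \frac{12583}{2} + 37749 \sqrt{2}$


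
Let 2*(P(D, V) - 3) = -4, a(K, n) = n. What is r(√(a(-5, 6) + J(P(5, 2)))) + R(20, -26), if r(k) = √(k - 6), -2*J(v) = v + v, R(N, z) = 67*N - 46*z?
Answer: 2536 + √(-6 + √5) ≈ 2536.0 + 1.9401*I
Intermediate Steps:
R(N, z) = -46*z + 67*N
P(D, V) = 1 (P(D, V) = 3 + (½)*(-4) = 3 - 2 = 1)
J(v) = -v (J(v) = -(v + v)/2 = -v)
r(k) = √(-6 + k)
r(√(a(-5, 6) + J(P(5, 2)))) + R(20, -26) = √(-6 + √(6 - 1*1)) + (-46*(-26) + 67*20) = √(-6 + √(6 - 1)) + (1196 + 1340) = √(-6 + √5) + 2536 = 2536 + √(-6 + √5)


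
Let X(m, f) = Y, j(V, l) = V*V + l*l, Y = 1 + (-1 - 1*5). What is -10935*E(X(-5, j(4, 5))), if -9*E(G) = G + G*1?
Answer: -12150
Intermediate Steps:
Y = -5 (Y = 1 + (-1 - 5) = 1 - 6 = -5)
j(V, l) = V² + l²
X(m, f) = -5
E(G) = -2*G/9 (E(G) = -(G + G*1)/9 = -(G + G)/9 = -2*G/9)
-10935*E(X(-5, j(4, 5))) = -(-2430)*(-5) = -10935*10/9 = -12150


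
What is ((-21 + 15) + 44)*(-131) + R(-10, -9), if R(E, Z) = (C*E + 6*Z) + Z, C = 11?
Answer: -5151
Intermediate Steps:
R(E, Z) = 7*Z + 11*E (R(E, Z) = (11*E + 6*Z) + Z = (6*Z + 11*E) + Z = 7*Z + 11*E)
((-21 + 15) + 44)*(-131) + R(-10, -9) = ((-21 + 15) + 44)*(-131) + (7*(-9) + 11*(-10)) = (-6 + 44)*(-131) + (-63 - 110) = 38*(-131) - 173 = -4978 - 173 = -5151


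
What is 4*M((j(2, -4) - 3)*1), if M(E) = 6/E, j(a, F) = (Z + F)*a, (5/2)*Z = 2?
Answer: -120/47 ≈ -2.5532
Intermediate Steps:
Z = ⅘ (Z = (⅖)*2 = ⅘ ≈ 0.80000)
j(a, F) = a*(⅘ + F) (j(a, F) = (⅘ + F)*a = a*(⅘ + F))
4*M((j(2, -4) - 3)*1) = 4*(6/((((⅕)*2*(4 + 5*(-4)) - 3)*1))) = 4*(6/((((⅕)*2*(4 - 20) - 3)*1))) = 4*(6/((((⅕)*2*(-16) - 3)*1))) = 4*(6/(((-32/5 - 3)*1))) = 4*(6/((-47/5*1))) = 4*(6/(-47/5)) = 4*(6*(-5/47)) = 4*(-30/47) = -120/47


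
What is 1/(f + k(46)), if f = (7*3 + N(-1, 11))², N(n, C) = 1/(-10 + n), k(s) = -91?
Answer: 121/41889 ≈ 0.0028886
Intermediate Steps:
f = 52900/121 (f = (7*3 + 1/(-10 - 1))² = (21 + 1/(-11))² = (21 - 1/11)² = (230/11)² = 52900/121 ≈ 437.19)
1/(f + k(46)) = 1/(52900/121 - 91) = 1/(41889/121) = 121/41889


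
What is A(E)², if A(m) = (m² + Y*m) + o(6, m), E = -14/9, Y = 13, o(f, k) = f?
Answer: 913936/6561 ≈ 139.30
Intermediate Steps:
E = -14/9 (E = -14*⅑ = -14/9 ≈ -1.5556)
A(m) = 6 + m² + 13*m (A(m) = (m² + 13*m) + 6 = 6 + m² + 13*m)
A(E)² = (6 + (-14/9)² + 13*(-14/9))² = (6 + 196/81 - 182/9)² = (-956/81)² = 913936/6561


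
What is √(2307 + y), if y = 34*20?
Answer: √2987 ≈ 54.653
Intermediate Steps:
y = 680
√(2307 + y) = √(2307 + 680) = √2987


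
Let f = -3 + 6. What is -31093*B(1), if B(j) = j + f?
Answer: -124372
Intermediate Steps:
f = 3
B(j) = 3 + j (B(j) = j + 3 = 3 + j)
-31093*B(1) = -31093*(3 + 1) = -31093*4 = -124372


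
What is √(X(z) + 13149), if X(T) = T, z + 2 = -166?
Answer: √12981 ≈ 113.93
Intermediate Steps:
z = -168 (z = -2 - 166 = -168)
√(X(z) + 13149) = √(-168 + 13149) = √12981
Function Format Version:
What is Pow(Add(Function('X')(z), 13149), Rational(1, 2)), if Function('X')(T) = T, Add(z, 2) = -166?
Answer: Pow(12981, Rational(1, 2)) ≈ 113.93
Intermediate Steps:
z = -168 (z = Add(-2, -166) = -168)
Pow(Add(Function('X')(z), 13149), Rational(1, 2)) = Pow(Add(-168, 13149), Rational(1, 2)) = Pow(12981, Rational(1, 2))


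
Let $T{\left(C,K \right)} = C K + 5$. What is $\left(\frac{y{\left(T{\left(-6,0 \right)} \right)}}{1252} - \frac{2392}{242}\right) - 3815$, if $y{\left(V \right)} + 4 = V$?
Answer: $- \frac{579439251}{151492} \approx -3824.9$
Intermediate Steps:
$T{\left(C,K \right)} = 5 + C K$
$y{\left(V \right)} = -4 + V$
$\left(\frac{y{\left(T{\left(-6,0 \right)} \right)}}{1252} - \frac{2392}{242}\right) - 3815 = \left(\frac{-4 + \left(5 - 0\right)}{1252} - \frac{2392}{242}\right) - 3815 = \left(\left(-4 + \left(5 + 0\right)\right) \frac{1}{1252} - \frac{1196}{121}\right) - 3815 = \left(\left(-4 + 5\right) \frac{1}{1252} - \frac{1196}{121}\right) - 3815 = \left(1 \cdot \frac{1}{1252} - \frac{1196}{121}\right) - 3815 = \left(\frac{1}{1252} - \frac{1196}{121}\right) - 3815 = - \frac{1497271}{151492} - 3815 = - \frac{579439251}{151492}$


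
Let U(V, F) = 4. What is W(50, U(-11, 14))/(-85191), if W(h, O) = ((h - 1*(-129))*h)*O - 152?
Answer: -35648/85191 ≈ -0.41845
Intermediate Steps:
W(h, O) = -152 + O*h*(129 + h) (W(h, O) = ((h + 129)*h)*O - 152 = ((129 + h)*h)*O - 152 = (h*(129 + h))*O - 152 = O*h*(129 + h) - 152 = -152 + O*h*(129 + h))
W(50, U(-11, 14))/(-85191) = (-152 + 4*50**2 + 129*4*50)/(-85191) = (-152 + 4*2500 + 25800)*(-1/85191) = (-152 + 10000 + 25800)*(-1/85191) = 35648*(-1/85191) = -35648/85191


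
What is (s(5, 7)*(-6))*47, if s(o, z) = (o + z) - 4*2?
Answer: -1128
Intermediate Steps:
s(o, z) = -8 + o + z (s(o, z) = (o + z) - 8 = -8 + o + z)
(s(5, 7)*(-6))*47 = ((-8 + 5 + 7)*(-6))*47 = (4*(-6))*47 = -24*47 = -1128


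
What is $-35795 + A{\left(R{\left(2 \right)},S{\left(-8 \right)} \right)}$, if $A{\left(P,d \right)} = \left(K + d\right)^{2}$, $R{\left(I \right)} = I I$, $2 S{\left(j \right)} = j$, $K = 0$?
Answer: $-35779$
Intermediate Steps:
$S{\left(j \right)} = \frac{j}{2}$
$R{\left(I \right)} = I^{2}$
$A{\left(P,d \right)} = d^{2}$ ($A{\left(P,d \right)} = \left(0 + d\right)^{2} = d^{2}$)
$-35795 + A{\left(R{\left(2 \right)},S{\left(-8 \right)} \right)} = -35795 + \left(\frac{1}{2} \left(-8\right)\right)^{2} = -35795 + \left(-4\right)^{2} = -35795 + 16 = -35779$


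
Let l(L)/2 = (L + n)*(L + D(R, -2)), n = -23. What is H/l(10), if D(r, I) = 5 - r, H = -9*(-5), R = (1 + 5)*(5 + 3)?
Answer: 15/286 ≈ 0.052448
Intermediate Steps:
R = 48 (R = 6*8 = 48)
H = 45
l(L) = 2*(-43 + L)*(-23 + L) (l(L) = 2*((L - 23)*(L + (5 - 1*48))) = 2*((-23 + L)*(L + (5 - 48))) = 2*((-23 + L)*(L - 43)) = 2*((-23 + L)*(-43 + L)) = 2*((-43 + L)*(-23 + L)) = 2*(-43 + L)*(-23 + L))
H/l(10) = 45/(1978 - 132*10 + 2*10²) = 45/(1978 - 1320 + 2*100) = 45/(1978 - 1320 + 200) = 45/858 = 45*(1/858) = 15/286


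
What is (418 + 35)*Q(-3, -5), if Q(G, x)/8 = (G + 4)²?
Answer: 3624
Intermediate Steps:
Q(G, x) = 8*(4 + G)² (Q(G, x) = 8*(G + 4)² = 8*(4 + G)²)
(418 + 35)*Q(-3, -5) = (418 + 35)*(8*(4 - 3)²) = 453*(8*1²) = 453*(8*1) = 453*8 = 3624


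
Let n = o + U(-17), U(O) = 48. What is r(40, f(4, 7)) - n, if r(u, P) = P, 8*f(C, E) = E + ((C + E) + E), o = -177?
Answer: 1057/8 ≈ 132.13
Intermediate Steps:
f(C, E) = C/8 + 3*E/8 (f(C, E) = (E + ((C + E) + E))/8 = (E + (C + 2*E))/8 = (C + 3*E)/8 = C/8 + 3*E/8)
n = -129 (n = -177 + 48 = -129)
r(40, f(4, 7)) - n = ((1/8)*4 + (3/8)*7) - 1*(-129) = (1/2 + 21/8) + 129 = 25/8 + 129 = 1057/8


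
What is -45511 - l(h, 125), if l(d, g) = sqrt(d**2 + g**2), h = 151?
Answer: -45511 - sqrt(38426) ≈ -45707.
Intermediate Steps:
-45511 - l(h, 125) = -45511 - sqrt(151**2 + 125**2) = -45511 - sqrt(22801 + 15625) = -45511 - sqrt(38426)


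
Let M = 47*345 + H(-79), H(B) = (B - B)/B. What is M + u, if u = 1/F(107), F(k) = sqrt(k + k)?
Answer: 16215 + sqrt(214)/214 ≈ 16215.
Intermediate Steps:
H(B) = 0 (H(B) = 0/B = 0)
F(k) = sqrt(2)*sqrt(k) (F(k) = sqrt(2*k) = sqrt(2)*sqrt(k))
M = 16215 (M = 47*345 + 0 = 16215 + 0 = 16215)
u = sqrt(214)/214 (u = 1/(sqrt(2)*sqrt(107)) = 1/(sqrt(214)) = sqrt(214)/214 ≈ 0.068359)
M + u = 16215 + sqrt(214)/214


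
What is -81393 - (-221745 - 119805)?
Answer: 260157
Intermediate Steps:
-81393 - (-221745 - 119805) = -81393 - 1*(-341550) = -81393 + 341550 = 260157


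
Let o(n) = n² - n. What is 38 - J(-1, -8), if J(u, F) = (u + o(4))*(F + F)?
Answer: 214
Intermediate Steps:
J(u, F) = 2*F*(12 + u) (J(u, F) = (u + 4*(-1 + 4))*(F + F) = (u + 4*3)*(2*F) = (u + 12)*(2*F) = (12 + u)*(2*F) = 2*F*(12 + u))
38 - J(-1, -8) = 38 - 2*(-8)*(12 - 1) = 38 - 2*(-8)*11 = 38 - 1*(-176) = 38 + 176 = 214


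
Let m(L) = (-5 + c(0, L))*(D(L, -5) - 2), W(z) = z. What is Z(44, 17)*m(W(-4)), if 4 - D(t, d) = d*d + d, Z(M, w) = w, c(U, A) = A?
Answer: 2754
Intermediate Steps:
D(t, d) = 4 - d - d² (D(t, d) = 4 - (d*d + d) = 4 - (d² + d) = 4 - (d + d²) = 4 + (-d - d²) = 4 - d - d²)
m(L) = 90 - 18*L (m(L) = (-5 + L)*((4 - 1*(-5) - 1*(-5)²) - 2) = (-5 + L)*((4 + 5 - 1*25) - 2) = (-5 + L)*((4 + 5 - 25) - 2) = (-5 + L)*(-16 - 2) = (-5 + L)*(-18) = 90 - 18*L)
Z(44, 17)*m(W(-4)) = 17*(90 - 18*(-4)) = 17*(90 + 72) = 17*162 = 2754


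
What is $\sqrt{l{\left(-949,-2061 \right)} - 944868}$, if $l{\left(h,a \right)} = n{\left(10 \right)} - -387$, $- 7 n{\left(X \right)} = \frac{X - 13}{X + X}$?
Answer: $\frac{i \sqrt{4627956795}}{70} \approx 971.84 i$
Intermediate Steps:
$n{\left(X \right)} = - \frac{-13 + X}{14 X}$ ($n{\left(X \right)} = - \frac{\left(X - 13\right) \frac{1}{X + X}}{7} = - \frac{\left(-13 + X\right) \frac{1}{2 X}}{7} = - \frac{\frac{1}{2} \frac{1}{X} \left(-13 + X\right)}{7} = - \frac{-13 + X}{14 X}$)
$l{\left(h,a \right)} = \frac{54183}{140}$ ($l{\left(h,a \right)} = \frac{13 - 10}{14 \cdot 10} - -387 = \frac{1}{14} \cdot \frac{1}{10} \left(13 - 10\right) + 387 = \frac{1}{14} \cdot \frac{1}{10} \cdot 3 + 387 = \frac{3}{140} + 387 = \frac{54183}{140}$)
$\sqrt{l{\left(-949,-2061 \right)} - 944868} = \sqrt{\frac{54183}{140} - 944868} = \sqrt{- \frac{132227337}{140}} = \frac{i \sqrt{4627956795}}{70}$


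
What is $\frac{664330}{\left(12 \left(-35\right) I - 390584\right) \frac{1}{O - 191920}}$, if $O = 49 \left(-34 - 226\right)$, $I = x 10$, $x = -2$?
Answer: $\frac{16995222225}{47773} \approx 3.5575 \cdot 10^{5}$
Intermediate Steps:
$I = -20$ ($I = \left(-2\right) 10 = -20$)
$O = -12740$ ($O = 49 \left(-260\right) = -12740$)
$\frac{664330}{\left(12 \left(-35\right) I - 390584\right) \frac{1}{O - 191920}} = \frac{664330}{\left(12 \left(-35\right) \left(-20\right) - 390584\right) \frac{1}{-12740 - 191920}} = \frac{664330}{\left(\left(-420\right) \left(-20\right) - 390584\right) \frac{1}{-204660}} = \frac{664330}{\left(8400 - 390584\right) \left(- \frac{1}{204660}\right)} = \frac{664330}{\left(-382184\right) \left(- \frac{1}{204660}\right)} = \frac{664330}{\frac{95546}{51165}} = 664330 \cdot \frac{51165}{95546} = \frac{16995222225}{47773}$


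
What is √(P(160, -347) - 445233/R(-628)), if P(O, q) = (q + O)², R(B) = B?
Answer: √3517705105/314 ≈ 188.89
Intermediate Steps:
P(O, q) = (O + q)²
√(P(160, -347) - 445233/R(-628)) = √((160 - 347)² - 445233/(-628)) = √((-187)² - 445233*(-1/628)) = √(34969 + 445233/628) = √(22405765/628) = √3517705105/314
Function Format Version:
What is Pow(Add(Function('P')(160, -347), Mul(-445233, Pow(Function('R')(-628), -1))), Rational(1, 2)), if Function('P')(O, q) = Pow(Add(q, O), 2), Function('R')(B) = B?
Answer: Mul(Rational(1, 314), Pow(3517705105, Rational(1, 2))) ≈ 188.89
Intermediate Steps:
Function('P')(O, q) = Pow(Add(O, q), 2)
Pow(Add(Function('P')(160, -347), Mul(-445233, Pow(Function('R')(-628), -1))), Rational(1, 2)) = Pow(Add(Pow(Add(160, -347), 2), Mul(-445233, Pow(-628, -1))), Rational(1, 2)) = Pow(Add(Pow(-187, 2), Mul(-445233, Rational(-1, 628))), Rational(1, 2)) = Pow(Add(34969, Rational(445233, 628)), Rational(1, 2)) = Pow(Rational(22405765, 628), Rational(1, 2)) = Mul(Rational(1, 314), Pow(3517705105, Rational(1, 2)))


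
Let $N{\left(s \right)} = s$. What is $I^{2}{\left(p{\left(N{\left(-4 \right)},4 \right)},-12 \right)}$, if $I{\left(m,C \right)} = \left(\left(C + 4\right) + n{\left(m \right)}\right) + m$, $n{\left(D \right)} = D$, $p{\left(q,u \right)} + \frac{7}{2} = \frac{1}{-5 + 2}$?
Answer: $\frac{2209}{9} \approx 245.44$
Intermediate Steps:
$p{\left(q,u \right)} = - \frac{23}{6}$ ($p{\left(q,u \right)} = - \frac{7}{2} + \frac{1}{-5 + 2} = - \frac{7}{2} + \frac{1}{-3} = - \frac{7}{2} - \frac{1}{3} = - \frac{23}{6}$)
$I{\left(m,C \right)} = 4 + C + 2 m$ ($I{\left(m,C \right)} = \left(\left(C + 4\right) + m\right) + m = \left(\left(4 + C\right) + m\right) + m = \left(4 + C + m\right) + m = 4 + C + 2 m$)
$I^{2}{\left(p{\left(N{\left(-4 \right)},4 \right)},-12 \right)} = \left(4 - 12 + 2 \left(- \frac{23}{6}\right)\right)^{2} = \left(4 - 12 - \frac{23}{3}\right)^{2} = \left(- \frac{47}{3}\right)^{2} = \frac{2209}{9}$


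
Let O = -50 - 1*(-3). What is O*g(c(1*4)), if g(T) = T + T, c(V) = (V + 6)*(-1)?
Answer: 940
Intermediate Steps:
c(V) = -6 - V (c(V) = (6 + V)*(-1) = -6 - V)
g(T) = 2*T
O = -47 (O = -50 + 3 = -47)
O*g(c(1*4)) = -94*(-6 - 4) = -94*(-10) = -47*(-20) = 940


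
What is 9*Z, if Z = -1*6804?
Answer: -61236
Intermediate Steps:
Z = -6804
9*Z = 9*(-6804) = -61236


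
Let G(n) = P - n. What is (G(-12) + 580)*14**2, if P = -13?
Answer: 113484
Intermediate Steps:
G(n) = -13 - n
(G(-12) + 580)*14**2 = ((-13 - 1*(-12)) + 580)*14**2 = ((-13 + 12) + 580)*196 = (-1 + 580)*196 = 579*196 = 113484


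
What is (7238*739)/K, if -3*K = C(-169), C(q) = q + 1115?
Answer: -729393/43 ≈ -16963.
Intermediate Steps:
C(q) = 1115 + q
K = -946/3 (K = -(1115 - 169)/3 = -⅓*946 = -946/3 ≈ -315.33)
(7238*739)/K = (7238*739)/(-946/3) = 5348882*(-3/946) = -729393/43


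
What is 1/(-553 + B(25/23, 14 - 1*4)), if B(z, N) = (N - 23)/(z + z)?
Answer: -50/27949 ≈ -0.0017890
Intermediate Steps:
B(z, N) = (-23 + N)/(2*z) (B(z, N) = (-23 + N)/((2*z)) = (-23 + N)*(1/(2*z)) = (-23 + N)/(2*z))
1/(-553 + B(25/23, 14 - 1*4)) = 1/(-553 + (-23 + (14 - 1*4))/(2*((25/23)))) = 1/(-553 + (-23 + (14 - 4))/(2*((25*(1/23))))) = 1/(-553 + (-23 + 10)/(2*(25/23))) = 1/(-553 + (1/2)*(23/25)*(-13)) = 1/(-553 - 299/50) = 1/(-27949/50) = -50/27949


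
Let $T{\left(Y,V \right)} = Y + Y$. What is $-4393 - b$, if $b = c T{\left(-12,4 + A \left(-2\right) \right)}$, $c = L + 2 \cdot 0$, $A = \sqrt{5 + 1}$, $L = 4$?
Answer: $-4297$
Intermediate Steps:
$A = \sqrt{6} \approx 2.4495$
$T{\left(Y,V \right)} = 2 Y$
$c = 4$ ($c = 4 + 2 \cdot 0 = 4 + 0 = 4$)
$b = -96$ ($b = 4 \cdot 2 \left(-12\right) = 4 \left(-24\right) = -96$)
$-4393 - b = -4393 - -96 = -4393 + 96 = -4297$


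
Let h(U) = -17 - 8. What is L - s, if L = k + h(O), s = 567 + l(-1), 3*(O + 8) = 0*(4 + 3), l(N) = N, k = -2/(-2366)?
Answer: -699152/1183 ≈ -591.00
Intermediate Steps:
k = 1/1183 (k = -2*(-1/2366) = 1/1183 ≈ 0.00084531)
O = -8 (O = -8 + (0*(4 + 3))/3 = -8 + (0*7)/3 = -8 + (1/3)*0 = -8 + 0 = -8)
h(U) = -25
s = 566 (s = 567 - 1 = 566)
L = -29574/1183 (L = 1/1183 - 25 = -29574/1183 ≈ -24.999)
L - s = -29574/1183 - 1*566 = -29574/1183 - 566 = -699152/1183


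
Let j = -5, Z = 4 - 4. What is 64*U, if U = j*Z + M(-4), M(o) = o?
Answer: -256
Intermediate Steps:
Z = 0
U = -4 (U = -5*0 - 4 = 0 - 4 = -4)
64*U = 64*(-4) = -256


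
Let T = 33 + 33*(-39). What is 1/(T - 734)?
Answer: -1/1988 ≈ -0.00050302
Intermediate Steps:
T = -1254 (T = 33 - 1287 = -1254)
1/(T - 734) = 1/(-1254 - 734) = 1/(-1988) = -1/1988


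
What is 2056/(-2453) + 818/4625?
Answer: -7502446/11345125 ≈ -0.66129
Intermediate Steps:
2056/(-2453) + 818/4625 = 2056*(-1/2453) + 818*(1/4625) = -2056/2453 + 818/4625 = -7502446/11345125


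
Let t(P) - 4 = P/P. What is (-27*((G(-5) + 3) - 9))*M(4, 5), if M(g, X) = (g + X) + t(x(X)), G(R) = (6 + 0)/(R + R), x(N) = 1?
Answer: 12474/5 ≈ 2494.8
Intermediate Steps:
t(P) = 5 (t(P) = 4 + P/P = 4 + 1 = 5)
G(R) = 3/R (G(R) = 6/((2*R)) = 6*(1/(2*R)) = 3/R)
M(g, X) = 5 + X + g (M(g, X) = (g + X) + 5 = (X + g) + 5 = 5 + X + g)
(-27*((G(-5) + 3) - 9))*M(4, 5) = (-27*((3/(-5) + 3) - 9))*(5 + 5 + 4) = -27*((3*(-1/5) + 3) - 9)*14 = -27*((-3/5 + 3) - 9)*14 = -27*(12/5 - 9)*14 = -27*(-33/5)*14 = (891/5)*14 = 12474/5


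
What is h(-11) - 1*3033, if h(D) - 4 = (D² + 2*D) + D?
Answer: -2941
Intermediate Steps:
h(D) = 4 + D² + 3*D (h(D) = 4 + ((D² + 2*D) + D) = 4 + (D² + 3*D) = 4 + D² + 3*D)
h(-11) - 1*3033 = (4 + (-11)² + 3*(-11)) - 1*3033 = (4 + 121 - 33) - 3033 = 92 - 3033 = -2941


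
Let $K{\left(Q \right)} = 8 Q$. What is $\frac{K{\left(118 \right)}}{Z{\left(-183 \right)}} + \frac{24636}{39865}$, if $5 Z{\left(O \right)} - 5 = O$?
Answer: $- \frac{91888796}{3547985} \approx -25.899$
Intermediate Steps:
$Z{\left(O \right)} = 1 + \frac{O}{5}$
$\frac{K{\left(118 \right)}}{Z{\left(-183 \right)}} + \frac{24636}{39865} = \frac{8 \cdot 118}{1 + \frac{1}{5} \left(-183\right)} + \frac{24636}{39865} = \frac{944}{1 - \frac{183}{5}} + 24636 \cdot \frac{1}{39865} = \frac{944}{- \frac{178}{5}} + \frac{24636}{39865} = 944 \left(- \frac{5}{178}\right) + \frac{24636}{39865} = - \frac{2360}{89} + \frac{24636}{39865} = - \frac{91888796}{3547985}$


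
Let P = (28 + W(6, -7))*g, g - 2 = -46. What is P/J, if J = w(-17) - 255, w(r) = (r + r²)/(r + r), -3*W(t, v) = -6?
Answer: 1320/263 ≈ 5.0190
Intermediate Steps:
W(t, v) = 2 (W(t, v) = -⅓*(-6) = 2)
g = -44 (g = 2 - 46 = -44)
w(r) = (r + r²)/(2*r) (w(r) = (r + r²)/((2*r)) = (r + r²)*(1/(2*r)) = (r + r²)/(2*r))
J = -263 (J = (½ + (½)*(-17)) - 255 = (½ - 17/2) - 255 = -8 - 255 = -263)
P = -1320 (P = (28 + 2)*(-44) = 30*(-44) = -1320)
P/J = -1320/(-263) = -1320*(-1/263) = 1320/263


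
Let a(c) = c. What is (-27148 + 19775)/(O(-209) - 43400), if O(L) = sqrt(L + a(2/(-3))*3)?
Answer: 3168200/18649111 + 73*I*sqrt(211)/18649111 ≈ 0.16988 + 5.686e-5*I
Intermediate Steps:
O(L) = sqrt(-2 + L) (O(L) = sqrt(L + (2/(-3))*3) = sqrt(L + (2*(-1/3))*3) = sqrt(L - 2/3*3) = sqrt(L - 2) = sqrt(-2 + L))
(-27148 + 19775)/(O(-209) - 43400) = (-27148 + 19775)/(sqrt(-2 - 209) - 43400) = -7373/(sqrt(-211) - 43400) = -7373/(I*sqrt(211) - 43400) = -7373/(-43400 + I*sqrt(211))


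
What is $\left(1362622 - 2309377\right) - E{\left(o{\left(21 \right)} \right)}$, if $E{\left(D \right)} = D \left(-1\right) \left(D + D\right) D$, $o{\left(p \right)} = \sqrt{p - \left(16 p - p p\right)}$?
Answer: $-946755 + 756 \sqrt{14} \approx -9.4393 \cdot 10^{5}$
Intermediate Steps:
$o{\left(p \right)} = \sqrt{p^{2} - 15 p}$ ($o{\left(p \right)} = \sqrt{p + \left(- 16 p + p^{2}\right)} = \sqrt{p + \left(p^{2} - 16 p\right)} = \sqrt{p^{2} - 15 p}$)
$E{\left(D \right)} = - 2 D^{3}$ ($E{\left(D \right)} = - D 2 D D = - 2 D^{2} D = - 2 D^{3}$)
$\left(1362622 - 2309377\right) - E{\left(o{\left(21 \right)} \right)} = \left(1362622 - 2309377\right) - - 2 \left(\sqrt{21 \left(-15 + 21\right)}\right)^{3} = \left(1362622 - 2309377\right) - - 2 \left(\sqrt{21 \cdot 6}\right)^{3} = -946755 - - 2 \left(\sqrt{126}\right)^{3} = -946755 - - 2 \left(3 \sqrt{14}\right)^{3} = -946755 - - 2 \cdot 378 \sqrt{14} = -946755 - - 756 \sqrt{14} = -946755 + 756 \sqrt{14}$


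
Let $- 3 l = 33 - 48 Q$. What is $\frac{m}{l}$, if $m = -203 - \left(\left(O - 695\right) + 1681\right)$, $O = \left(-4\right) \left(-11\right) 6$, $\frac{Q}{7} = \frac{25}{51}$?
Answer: $- \frac{74103}{2239} \approx -33.096$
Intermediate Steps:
$Q = \frac{175}{51}$ ($Q = 7 \cdot \frac{25}{51} = \frac{175}{51} \approx 3.4314$)
$O = 264$ ($O = 44 \cdot 6 = 264$)
$m = -1453$ ($m = -203 - \left(\left(264 - 695\right) + 1681\right) = -203 - \left(-431 + 1681\right) = -203 - 1250 = -1453$)
$l = \frac{2239}{51}$ ($l = - \frac{33 - \frac{2800}{17}}{3} = \left(- \frac{1}{3}\right) \left(- \frac{2239}{17}\right) = \frac{2239}{51} \approx 43.902$)
$\frac{m}{l} = - \frac{1453}{\frac{2239}{51}} = \left(-1453\right) \frac{51}{2239} = - \frac{74103}{2239}$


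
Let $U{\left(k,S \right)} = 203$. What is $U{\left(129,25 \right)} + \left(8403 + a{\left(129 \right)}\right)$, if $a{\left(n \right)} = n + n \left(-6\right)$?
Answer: $7961$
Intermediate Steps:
$a{\left(n \right)} = - 5 n$ ($a{\left(n \right)} = n - 6 n = - 5 n$)
$U{\left(129,25 \right)} + \left(8403 + a{\left(129 \right)}\right) = 203 + \left(8403 - 645\right) = 203 + 7758 = 7961$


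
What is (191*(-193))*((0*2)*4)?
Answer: 0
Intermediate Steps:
(191*(-193))*((0*2)*4) = -0*4 = -36863*0 = 0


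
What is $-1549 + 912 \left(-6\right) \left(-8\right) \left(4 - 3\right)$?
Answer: $42227$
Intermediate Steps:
$-1549 + 912 \left(-6\right) \left(-8\right) \left(4 - 3\right) = -1549 + 912 \cdot 48 \cdot 1 = -1549 + 912 \cdot 48 = -1549 + 43776 = 42227$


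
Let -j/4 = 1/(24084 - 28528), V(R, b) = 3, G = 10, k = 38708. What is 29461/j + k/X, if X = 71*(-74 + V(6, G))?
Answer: 164997794303/5041 ≈ 3.2731e+7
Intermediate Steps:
j = 1/1111 (j = -4/(24084 - 28528) = -4/(-4444) = -4*(-1/4444) = 1/1111 ≈ 0.00090009)
X = -5041 (X = 71*(-74 + 3) = 71*(-71) = -5041)
29461/j + k/X = 29461/(1/1111) + 38708/(-5041) = 29461*1111 + 38708*(-1/5041) = 32731171 - 38708/5041 = 164997794303/5041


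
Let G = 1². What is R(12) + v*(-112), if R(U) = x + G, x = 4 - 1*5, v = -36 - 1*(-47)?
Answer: -1232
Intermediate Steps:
G = 1
v = 11 (v = -36 + 47 = 11)
x = -1 (x = 4 - 5 = -1)
R(U) = 0 (R(U) = -1 + 1 = 0)
R(12) + v*(-112) = 0 + 11*(-112) = 0 - 1232 = -1232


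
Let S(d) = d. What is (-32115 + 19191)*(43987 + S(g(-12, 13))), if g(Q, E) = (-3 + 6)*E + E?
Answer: -569160036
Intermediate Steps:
g(Q, E) = 4*E (g(Q, E) = 3*E + E = 4*E)
(-32115 + 19191)*(43987 + S(g(-12, 13))) = (-32115 + 19191)*(43987 + 4*13) = -12924*(43987 + 52) = -12924*44039 = -569160036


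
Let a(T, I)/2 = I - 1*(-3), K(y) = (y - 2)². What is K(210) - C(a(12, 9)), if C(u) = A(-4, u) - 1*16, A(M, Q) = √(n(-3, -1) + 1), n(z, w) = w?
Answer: 43280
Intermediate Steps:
A(M, Q) = 0 (A(M, Q) = √(-1 + 1) = √0 = 0)
K(y) = (-2 + y)²
a(T, I) = 6 + 2*I (a(T, I) = 2*(I - 1*(-3)) = 2*(I + 3) = 2*(3 + I) = 6 + 2*I)
C(u) = -16 (C(u) = 0 - 1*16 = 0 - 16 = -16)
K(210) - C(a(12, 9)) = (-2 + 210)² - 1*(-16) = 208² + 16 = 43264 + 16 = 43280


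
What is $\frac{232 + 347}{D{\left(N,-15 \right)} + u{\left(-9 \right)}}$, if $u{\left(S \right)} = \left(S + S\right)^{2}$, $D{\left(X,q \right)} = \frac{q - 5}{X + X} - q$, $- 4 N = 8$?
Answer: $\frac{579}{344} \approx 1.6831$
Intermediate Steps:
$N = -2$ ($N = \left(- \frac{1}{4}\right) 8 = -2$)
$D{\left(X,q \right)} = - q + \frac{-5 + q}{2 X}$ ($D{\left(X,q \right)} = \frac{-5 + q}{2 X} - q = - q + \frac{-5 + q}{2 X}$)
$u{\left(S \right)} = 4 S^{2}$ ($u{\left(S \right)} = \left(2 S\right)^{2} = 4 S^{2}$)
$\frac{232 + 347}{D{\left(N,-15 \right)} + u{\left(-9 \right)}} = \frac{232 + 347}{\frac{-5 - 15 - \left(-4\right) \left(-15\right)}{2 \left(-2\right)} + 4 \left(-9\right)^{2}} = \frac{579}{\frac{1}{2} \left(- \frac{1}{2}\right) \left(-5 - 15 - 60\right) + 4 \cdot 81} = \frac{579}{\frac{1}{2} \left(- \frac{1}{2}\right) \left(-80\right) + 324} = \frac{579}{20 + 324} = \frac{579}{344}$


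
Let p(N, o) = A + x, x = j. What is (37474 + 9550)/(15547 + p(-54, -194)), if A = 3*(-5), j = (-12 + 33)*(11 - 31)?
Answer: 5878/1889 ≈ 3.1117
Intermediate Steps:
j = -420 (j = 21*(-20) = -420)
x = -420
A = -15
p(N, o) = -435 (p(N, o) = -15 - 420 = -435)
(37474 + 9550)/(15547 + p(-54, -194)) = (37474 + 9550)/(15547 - 435) = 47024/15112 = 47024*(1/15112) = 5878/1889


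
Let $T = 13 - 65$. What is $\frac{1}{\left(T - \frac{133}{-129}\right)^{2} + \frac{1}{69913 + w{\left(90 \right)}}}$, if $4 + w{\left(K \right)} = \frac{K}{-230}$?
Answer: $\frac{8919010206}{23170145286331} \approx 0.00038494$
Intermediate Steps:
$w{\left(K \right)} = -4 - \frac{K}{230}$ ($w{\left(K \right)} = -4 + \frac{K}{-230} = -4 + K \left(- \frac{1}{230}\right) = -4 - \frac{K}{230}$)
$T = -52$
$\frac{1}{\left(T - \frac{133}{-129}\right)^{2} + \frac{1}{69913 + w{\left(90 \right)}}} = \frac{1}{\left(-52 - \frac{133}{-129}\right)^{2} + \frac{1}{69913 - \frac{101}{23}}} = \frac{1}{\left(-52 - - \frac{133}{129}\right)^{2} + \frac{1}{69913 - \frac{101}{23}}} = \frac{1}{\left(-52 + \frac{133}{129}\right)^{2} + \frac{1}{69913 - \frac{101}{23}}} = \frac{1}{\left(- \frac{6575}{129}\right)^{2} + \frac{1}{\frac{1607898}{23}}} = \frac{1}{\frac{43230625}{16641} + \frac{23}{1607898}} = \frac{1}{\frac{23170145286331}{8919010206}} = \frac{8919010206}{23170145286331}$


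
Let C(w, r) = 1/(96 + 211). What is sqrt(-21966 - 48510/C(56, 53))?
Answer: 2*I*sqrt(3728634) ≈ 3861.9*I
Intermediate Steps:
C(w, r) = 1/307
sqrt(-21966 - 48510/C(56, 53)) = sqrt(-21966 - 48510/1/307) = sqrt(-21966 - 48510*307) = sqrt(-21966 - 14892570) = sqrt(-14914536) = 2*I*sqrt(3728634)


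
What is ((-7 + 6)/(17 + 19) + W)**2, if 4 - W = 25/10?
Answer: 2809/1296 ≈ 2.1674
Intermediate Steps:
W = 3/2 (W = 4 - 25/10 = 4 - 1*5/2 = 4 - 5/2 = 3/2 ≈ 1.5000)
((-7 + 6)/(17 + 19) + W)**2 = ((-7 + 6)/(17 + 19) + 3/2)**2 = (-1/36 + 3/2)**2 = (53/36)**2 = 2809/1296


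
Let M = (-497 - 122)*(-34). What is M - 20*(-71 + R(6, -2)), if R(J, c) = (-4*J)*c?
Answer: 21506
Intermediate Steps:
R(J, c) = -4*J*c
M = 21046 (M = -619*(-34) = 21046)
M - 20*(-71 + R(6, -2)) = 21046 - 20*(-71 - 4*6*(-2)) = 21046 - 20*(-71 + 48) = 21046 - 20*(-23) = 21046 + 460 = 21506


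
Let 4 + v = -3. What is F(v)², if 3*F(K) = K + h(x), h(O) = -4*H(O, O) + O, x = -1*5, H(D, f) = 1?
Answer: 256/9 ≈ 28.444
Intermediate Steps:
v = -7 (v = -4 - 3 = -7)
x = -5
h(O) = -4 + O (h(O) = -4*1 + O = -4 + O)
F(K) = -3 + K/3 (F(K) = (K + (-4 - 5))/3 = (K - 9)/3 = (-9 + K)/3 = -3 + K/3)
F(v)² = (-3 + (⅓)*(-7))² = (-3 - 7/3)² = (-16/3)² = 256/9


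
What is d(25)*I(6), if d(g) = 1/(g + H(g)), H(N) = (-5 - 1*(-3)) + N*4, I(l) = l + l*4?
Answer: 10/41 ≈ 0.24390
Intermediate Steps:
I(l) = 5*l (I(l) = l + 4*l = 5*l)
H(N) = -2 + 4*N (H(N) = (-5 + 3) + 4*N = -2 + 4*N)
d(g) = 1/(-2 + 5*g) (d(g) = 1/(g + (-2 + 4*g)) = 1/(-2 + 5*g))
d(25)*I(6) = (5*6)/(-2 + 5*25) = 30/(-2 + 125) = 30/123 = (1/123)*30 = 10/41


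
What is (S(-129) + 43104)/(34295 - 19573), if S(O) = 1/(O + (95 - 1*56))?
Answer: 3879359/1324980 ≈ 2.9279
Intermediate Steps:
S(O) = 1/(39 + O) (S(O) = 1/(O + (95 - 56)) = 1/(O + 39) = 1/(39 + O))
(S(-129) + 43104)/(34295 - 19573) = (1/(39 - 129) + 43104)/(34295 - 19573) = (1/(-90) + 43104)/14722 = (-1/90 + 43104)*(1/14722) = (3879359/90)*(1/14722) = 3879359/1324980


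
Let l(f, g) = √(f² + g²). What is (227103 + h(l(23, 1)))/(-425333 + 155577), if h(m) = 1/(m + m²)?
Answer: -30034372/35675231 + √530/75631489720 ≈ -0.84188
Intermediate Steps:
(227103 + h(l(23, 1)))/(-425333 + 155577) = (227103 + 1/((√(23² + 1²))*(1 + √(23² + 1²))))/(-425333 + 155577) = (227103 + 1/((√(529 + 1))*(1 + √(529 + 1))))/(-269756) = (227103 + 1/((√530)*(1 + √530)))*(-1/269756) = (227103 + (√530/530)/(1 + √530))*(-1/269756) = (227103 + √530/(530*(1 + √530)))*(-1/269756) = -13359/15868 - √530/(142970680*(1 + √530))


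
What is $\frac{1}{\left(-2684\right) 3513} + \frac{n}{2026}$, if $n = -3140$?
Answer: $- \frac{14803361453}{9551467596} \approx -1.5499$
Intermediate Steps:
$\frac{1}{\left(-2684\right) 3513} + \frac{n}{2026} = \frac{1}{\left(-2684\right) 3513} - \frac{3140}{2026} = \left(- \frac{1}{2684}\right) \frac{1}{3513} - \frac{1570}{1013} = - \frac{1}{9428892} - \frac{1570}{1013} = - \frac{14803361453}{9551467596}$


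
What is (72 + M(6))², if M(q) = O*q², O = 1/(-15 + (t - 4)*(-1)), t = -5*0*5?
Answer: 571536/121 ≈ 4723.4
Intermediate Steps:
t = 0 (t = 0*5 = 0)
O = -1/11 (O = 1/(-15 + (0 - 4)*(-1)) = 1/(-15 - 4*(-1)) = 1/(-15 + 4) = 1/(-11) = -1/11 ≈ -0.090909)
M(q) = -q²/11
(72 + M(6))² = (72 - 1/11*6²)² = (72 - 1/11*36)² = (72 - 36/11)² = (756/11)² = 571536/121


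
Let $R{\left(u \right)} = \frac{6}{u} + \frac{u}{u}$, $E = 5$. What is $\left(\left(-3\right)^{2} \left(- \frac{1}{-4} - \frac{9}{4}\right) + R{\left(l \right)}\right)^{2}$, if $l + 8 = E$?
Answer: $361$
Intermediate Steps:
$l = -3$ ($l = -8 + 5 = -3$)
$R{\left(u \right)} = 1 + \frac{6}{u}$ ($R{\left(u \right)} = \frac{6}{u} + 1 = 1 + \frac{6}{u}$)
$\left(\left(-3\right)^{2} \left(- \frac{1}{-4} - \frac{9}{4}\right) + R{\left(l \right)}\right)^{2} = \left(\left(-3\right)^{2} \left(- \frac{1}{-4} - \frac{9}{4}\right) + \frac{6 - 3}{-3}\right)^{2} = \left(9 \left(\left(-1\right) \left(- \frac{1}{4}\right) - \frac{9}{4}\right) - 1\right)^{2} = \left(9 \left(\frac{1}{4} - \frac{9}{4}\right) - 1\right)^{2} = \left(9 \left(-2\right) - 1\right)^{2} = \left(-18 - 1\right)^{2} = \left(-19\right)^{2} = 361$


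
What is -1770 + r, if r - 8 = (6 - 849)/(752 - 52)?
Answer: -1234243/700 ≈ -1763.2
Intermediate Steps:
r = 4757/700 (r = 8 + (6 - 849)/(752 - 52) = 8 - 843/700 = 4757/700 ≈ 6.7957)
-1770 + r = -1770 + 4757/700 = -1234243/700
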